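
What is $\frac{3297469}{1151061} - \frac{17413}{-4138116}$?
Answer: $\frac{4555117551199}{1587741313692} \approx 2.8689$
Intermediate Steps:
$\frac{3297469}{1151061} - \frac{17413}{-4138116} = 3297469 \cdot \frac{1}{1151061} - - \frac{17413}{4138116} = \frac{3297469}{1151061} + \frac{17413}{4138116} = \frac{4555117551199}{1587741313692}$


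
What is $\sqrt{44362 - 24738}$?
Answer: $2 \sqrt{4906} \approx 140.09$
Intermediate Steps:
$\sqrt{44362 - 24738} = \sqrt{19624} = 2 \sqrt{4906}$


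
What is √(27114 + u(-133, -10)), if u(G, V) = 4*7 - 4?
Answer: √27138 ≈ 164.74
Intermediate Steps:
u(G, V) = 24 (u(G, V) = 28 - 4 = 24)
√(27114 + u(-133, -10)) = √(27114 + 24) = √27138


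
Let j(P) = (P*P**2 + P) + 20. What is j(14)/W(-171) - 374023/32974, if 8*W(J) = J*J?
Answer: -3401330789/321397578 ≈ -10.583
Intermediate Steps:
W(J) = J**2/8 (W(J) = (J*J)/8 = J**2/8)
j(P) = 20 + P + P**3 (j(P) = (P**3 + P) + 20 = (P + P**3) + 20 = 20 + P + P**3)
j(14)/W(-171) - 374023/32974 = (20 + 14 + 14**3)/(((1/8)*(-171)**2)) - 374023/32974 = (20 + 14 + 2744)/(((1/8)*29241)) - 374023*1/32974 = 2778/(29241/8) - 374023/32974 = 2778*(8/29241) - 374023/32974 = 7408/9747 - 374023/32974 = -3401330789/321397578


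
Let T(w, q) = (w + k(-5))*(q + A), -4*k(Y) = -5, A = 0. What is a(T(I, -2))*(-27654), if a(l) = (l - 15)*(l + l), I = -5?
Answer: 3111075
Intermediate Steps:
k(Y) = 5/4 (k(Y) = -1/4*(-5) = 5/4)
T(w, q) = q*(5/4 + w) (T(w, q) = (w + 5/4)*(q + 0) = (5/4 + w)*q = q*(5/4 + w))
a(l) = 2*l*(-15 + l) (a(l) = (-15 + l)*(2*l) = 2*l*(-15 + l))
a(T(I, -2))*(-27654) = (2*((1/4)*(-2)*(5 + 4*(-5)))*(-15 + (1/4)*(-2)*(5 + 4*(-5))))*(-27654) = (2*((1/4)*(-2)*(5 - 20))*(-15 + (1/4)*(-2)*(5 - 20)))*(-27654) = (2*((1/4)*(-2)*(-15))*(-15 + (1/4)*(-2)*(-15)))*(-27654) = (2*(15/2)*(-15 + 15/2))*(-27654) = (2*(15/2)*(-15/2))*(-27654) = -225/2*(-27654) = 3111075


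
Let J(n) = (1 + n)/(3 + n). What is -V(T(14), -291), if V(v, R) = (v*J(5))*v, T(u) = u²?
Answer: -28812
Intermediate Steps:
J(n) = (1 + n)/(3 + n)
V(v, R) = 3*v²/4 (V(v, R) = (v*((1 + 5)/(3 + 5)))*v = (v*(6/8))*v = (v*((⅛)*6))*v = (v*(¾))*v = (3*v/4)*v = 3*v²/4)
-V(T(14), -291) = -3*(14²)²/4 = -3*196²/4 = -3*38416/4 = -1*28812 = -28812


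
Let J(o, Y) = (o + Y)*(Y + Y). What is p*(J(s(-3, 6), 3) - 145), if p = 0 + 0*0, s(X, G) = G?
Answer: 0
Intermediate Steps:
J(o, Y) = 2*Y*(Y + o) (J(o, Y) = (Y + o)*(2*Y) = 2*Y*(Y + o))
p = 0 (p = 0 + 0 = 0)
p*(J(s(-3, 6), 3) - 145) = 0*(2*3*(3 + 6) - 145) = 0*(2*3*9 - 145) = 0*(54 - 145) = 0*(-91) = 0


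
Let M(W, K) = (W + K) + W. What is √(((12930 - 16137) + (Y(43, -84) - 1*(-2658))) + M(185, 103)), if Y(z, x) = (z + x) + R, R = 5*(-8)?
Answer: I*√157 ≈ 12.53*I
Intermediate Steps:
M(W, K) = K + 2*W (M(W, K) = (K + W) + W = K + 2*W)
R = -40
Y(z, x) = -40 + x + z (Y(z, x) = (z + x) - 40 = (x + z) - 40 = -40 + x + z)
√(((12930 - 16137) + (Y(43, -84) - 1*(-2658))) + M(185, 103)) = √(((12930 - 16137) + ((-40 - 84 + 43) - 1*(-2658))) + (103 + 2*185)) = √((-3207 + (-81 + 2658)) + (103 + 370)) = √((-3207 + 2577) + 473) = √(-630 + 473) = √(-157) = I*√157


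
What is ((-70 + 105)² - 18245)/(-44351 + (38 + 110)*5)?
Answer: 17020/43611 ≈ 0.39027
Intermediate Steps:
((-70 + 105)² - 18245)/(-44351 + (38 + 110)*5) = (35² - 18245)/(-44351 + 148*5) = (1225 - 18245)/(-44351 + 740) = -17020/(-43611) = -17020*(-1/43611) = 17020/43611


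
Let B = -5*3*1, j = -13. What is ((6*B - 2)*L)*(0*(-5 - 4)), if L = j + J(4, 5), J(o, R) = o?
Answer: 0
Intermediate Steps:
L = -9 (L = -13 + 4 = -9)
B = -15 (B = -15*1 = -15)
((6*B - 2)*L)*(0*(-5 - 4)) = ((6*(-15) - 2)*(-9))*(0*(-5 - 4)) = ((-90 - 2)*(-9))*(0*(-9)) = -92*(-9)*0 = 828*0 = 0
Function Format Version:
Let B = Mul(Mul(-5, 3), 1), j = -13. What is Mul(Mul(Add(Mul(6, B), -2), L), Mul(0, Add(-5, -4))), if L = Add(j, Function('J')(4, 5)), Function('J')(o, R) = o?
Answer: 0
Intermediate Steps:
L = -9 (L = Add(-13, 4) = -9)
B = -15 (B = Mul(-15, 1) = -15)
Mul(Mul(Add(Mul(6, B), -2), L), Mul(0, Add(-5, -4))) = Mul(Mul(Add(Mul(6, -15), -2), -9), Mul(0, Add(-5, -4))) = Mul(Mul(Add(-90, -2), -9), Mul(0, -9)) = Mul(Mul(-92, -9), 0) = Mul(828, 0) = 0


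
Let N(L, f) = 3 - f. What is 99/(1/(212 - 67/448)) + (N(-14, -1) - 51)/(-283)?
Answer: 2659086509/126784 ≈ 20973.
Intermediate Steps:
99/(1/(212 - 67/448)) + (N(-14, -1) - 51)/(-283) = 99/(1/(212 - 67/448)) + ((3 - 1*(-1)) - 51)/(-283) = 99/(1/(212 - 67*1/448)) + ((3 + 1) - 51)*(-1/283) = 99/(1/(212 - 67/448)) + (4 - 51)*(-1/283) = 99/(1/(94909/448)) - 47*(-1/283) = 99/(448/94909) + 47/283 = 99*(94909/448) + 47/283 = 9395991/448 + 47/283 = 2659086509/126784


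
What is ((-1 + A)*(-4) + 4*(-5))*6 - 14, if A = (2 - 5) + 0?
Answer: -38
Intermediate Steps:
A = -3 (A = -3 + 0 = -3)
((-1 + A)*(-4) + 4*(-5))*6 - 14 = ((-1 - 3)*(-4) + 4*(-5))*6 - 14 = (-4*(-4) - 20)*6 - 14 = (16 - 20)*6 - 14 = -4*6 - 14 = -24 - 14 = -38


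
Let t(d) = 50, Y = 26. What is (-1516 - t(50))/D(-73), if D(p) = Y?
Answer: -783/13 ≈ -60.231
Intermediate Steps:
D(p) = 26
(-1516 - t(50))/D(-73) = (-1516 - 1*50)/26 = (-1516 - 50)*(1/26) = -1566*1/26 = -783/13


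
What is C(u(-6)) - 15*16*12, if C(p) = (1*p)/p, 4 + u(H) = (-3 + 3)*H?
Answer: -2879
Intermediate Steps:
u(H) = -4 (u(H) = -4 + (-3 + 3)*H = -4 + 0*H = -4 + 0 = -4)
C(p) = 1 (C(p) = p/p = 1)
C(u(-6)) - 15*16*12 = 1 - 15*16*12 = 1 - 240*12 = 1 - 1*2880 = 1 - 2880 = -2879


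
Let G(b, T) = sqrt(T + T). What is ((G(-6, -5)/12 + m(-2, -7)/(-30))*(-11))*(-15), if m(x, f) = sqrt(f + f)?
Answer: 11*I*(-2*sqrt(14) + 5*sqrt(10))/4 ≈ 22.902*I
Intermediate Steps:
m(x, f) = sqrt(2)*sqrt(f) (m(x, f) = sqrt(2*f) = sqrt(2)*sqrt(f))
G(b, T) = sqrt(2)*sqrt(T) (G(b, T) = sqrt(2*T) = sqrt(2)*sqrt(T))
((G(-6, -5)/12 + m(-2, -7)/(-30))*(-11))*(-15) = (((sqrt(2)*sqrt(-5))/12 + (sqrt(2)*sqrt(-7))/(-30))*(-11))*(-15) = (((sqrt(2)*(I*sqrt(5)))*(1/12) + (sqrt(2)*(I*sqrt(7)))*(-1/30))*(-11))*(-15) = (((I*sqrt(10))*(1/12) + (I*sqrt(14))*(-1/30))*(-11))*(-15) = ((I*sqrt(10)/12 - I*sqrt(14)/30)*(-11))*(-15) = ((-I*sqrt(14)/30 + I*sqrt(10)/12)*(-11))*(-15) = (-11*I*sqrt(10)/12 + 11*I*sqrt(14)/30)*(-15) = -11*I*sqrt(14)/2 + 55*I*sqrt(10)/4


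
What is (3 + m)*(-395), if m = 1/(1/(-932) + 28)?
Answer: -6258143/5219 ≈ -1199.1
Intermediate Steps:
m = 932/26095 (m = 1/(-1/932 + 28) = 1/(26095/932) = 932/26095 ≈ 0.035716)
(3 + m)*(-395) = (3 + 932/26095)*(-395) = (79217/26095)*(-395) = -6258143/5219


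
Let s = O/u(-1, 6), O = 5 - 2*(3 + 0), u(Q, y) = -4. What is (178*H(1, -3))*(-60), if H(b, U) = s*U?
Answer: 8010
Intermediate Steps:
O = -1 (O = 5 - 2*3 = 5 - 6 = -1)
s = ¼ (s = -1/(-4) = -1*(-¼) = ¼ ≈ 0.25000)
H(b, U) = U/4
(178*H(1, -3))*(-60) = (178*((¼)*(-3)))*(-60) = (178*(-¾))*(-60) = -267/2*(-60) = 8010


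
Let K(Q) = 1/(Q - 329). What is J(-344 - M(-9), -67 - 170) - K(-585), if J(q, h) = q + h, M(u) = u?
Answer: -522807/914 ≈ -572.00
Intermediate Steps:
K(Q) = 1/(-329 + Q)
J(q, h) = h + q
J(-344 - M(-9), -67 - 170) - K(-585) = ((-67 - 170) + (-344 - 1*(-9))) - 1/(-329 - 585) = (-237 + (-344 + 9)) - 1/(-914) = (-237 - 335) - 1*(-1/914) = -572 + 1/914 = -522807/914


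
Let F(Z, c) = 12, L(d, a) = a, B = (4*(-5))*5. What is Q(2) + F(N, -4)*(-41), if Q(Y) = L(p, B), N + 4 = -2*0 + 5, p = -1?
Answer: -592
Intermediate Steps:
B = -100 (B = -20*5 = -100)
N = 1 (N = -4 + (-2*0 + 5) = -4 + (0 + 5) = -4 + 5 = 1)
Q(Y) = -100
Q(2) + F(N, -4)*(-41) = -100 + 12*(-41) = -100 - 492 = -592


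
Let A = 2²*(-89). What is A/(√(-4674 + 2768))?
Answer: 178*I*√1906/953 ≈ 8.1543*I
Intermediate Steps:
A = -356 (A = 4*(-89) = -356)
A/(√(-4674 + 2768)) = -356/√(-4674 + 2768) = -356*(-I*√1906/1906) = -(-178)*I*√1906/953 = 178*I*√1906/953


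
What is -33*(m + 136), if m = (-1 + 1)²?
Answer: -4488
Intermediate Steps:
m = 0 (m = 0² = 0)
-33*(m + 136) = -33*(0 + 136) = -33*136 = -4488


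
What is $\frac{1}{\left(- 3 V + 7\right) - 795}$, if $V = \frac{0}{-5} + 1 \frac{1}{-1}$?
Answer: $- \frac{1}{785} \approx -0.0012739$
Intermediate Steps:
$V = -1$ ($V = 0 \left(- \frac{1}{5}\right) + 1 \left(-1\right) = 0 - 1 = -1$)
$\frac{1}{\left(- 3 V + 7\right) - 795} = \frac{1}{\left(\left(-3\right) \left(-1\right) + 7\right) - 795} = \frac{1}{\left(3 + 7\right) - 795} = \frac{1}{10 - 795} = \frac{1}{-785} = - \frac{1}{785}$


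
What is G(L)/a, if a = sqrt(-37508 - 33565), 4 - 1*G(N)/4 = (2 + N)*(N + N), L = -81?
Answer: 51176*I*sqrt(7897)/23691 ≈ 191.96*I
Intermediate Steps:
G(N) = 16 - 8*N*(2 + N) (G(N) = 16 - 4*(2 + N)*(N + N) = 16 - 4*(2 + N)*2*N = 16 - 8*N*(2 + N))
a = 3*I*sqrt(7897) (a = sqrt(-71073) = 3*I*sqrt(7897) ≈ 266.6*I)
G(L)/a = (16 - 16*(-81) - 8*(-81)**2)/((3*I*sqrt(7897))) = (16 + 1296 - 8*6561)*(-I*sqrt(7897)/23691) = (16 + 1296 - 52488)*(-I*sqrt(7897)/23691) = -(-51176)*I*sqrt(7897)/23691 = 51176*I*sqrt(7897)/23691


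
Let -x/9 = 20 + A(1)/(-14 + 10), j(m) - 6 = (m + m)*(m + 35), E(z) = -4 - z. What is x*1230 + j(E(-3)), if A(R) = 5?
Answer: -415249/2 ≈ -2.0762e+5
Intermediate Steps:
j(m) = 6 + 2*m*(35 + m) (j(m) = 6 + (m + m)*(m + 35) = 6 + (2*m)*(35 + m) = 6 + 2*m*(35 + m))
x = -675/4 (x = -9*(20 + 5/(-14 + 10)) = -9*(20 + 5/(-4)) = -9*(20 + 5*(-¼)) = -9*(20 - 5/4) = -9*75/4 = -675/4 ≈ -168.75)
x*1230 + j(E(-3)) = -675/4*1230 + (6 + 2*(-4 - 1*(-3))² + 70*(-4 - 1*(-3))) = -415125/2 + (6 + 2*(-4 + 3)² + 70*(-4 + 3)) = -415125/2 + (6 + 2*(-1)² + 70*(-1)) = -415125/2 + (6 + 2*1 - 70) = -415125/2 + (6 + 2 - 70) = -415125/2 - 62 = -415249/2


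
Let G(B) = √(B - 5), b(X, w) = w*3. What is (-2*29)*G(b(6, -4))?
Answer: -58*I*√17 ≈ -239.14*I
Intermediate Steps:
b(X, w) = 3*w
G(B) = √(-5 + B)
(-2*29)*G(b(6, -4)) = (-2*29)*√(-5 + 3*(-4)) = -58*√(-5 - 12) = -58*I*√17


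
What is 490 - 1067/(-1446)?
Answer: 709607/1446 ≈ 490.74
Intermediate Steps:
490 - 1067/(-1446) = 490 - 1067*(-1/1446) = 490 + 1067/1446 = 709607/1446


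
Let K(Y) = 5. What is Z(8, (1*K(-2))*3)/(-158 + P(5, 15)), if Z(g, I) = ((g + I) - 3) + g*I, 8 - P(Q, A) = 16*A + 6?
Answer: -35/99 ≈ -0.35354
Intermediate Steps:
P(Q, A) = 2 - 16*A (P(Q, A) = 8 - (16*A + 6) = 8 - (6 + 16*A) = 8 + (-6 - 16*A) = 2 - 16*A)
Z(g, I) = -3 + I + g + I*g (Z(g, I) = ((I + g) - 3) + I*g = (-3 + I + g) + I*g = -3 + I + g + I*g)
Z(8, (1*K(-2))*3)/(-158 + P(5, 15)) = (-3 + (1*5)*3 + 8 + ((1*5)*3)*8)/(-158 + (2 - 16*15)) = (-3 + 5*3 + 8 + (5*3)*8)/(-158 + (2 - 240)) = (-3 + 15 + 8 + 15*8)/(-158 - 238) = (-3 + 15 + 8 + 120)/(-396) = 140*(-1/396) = -35/99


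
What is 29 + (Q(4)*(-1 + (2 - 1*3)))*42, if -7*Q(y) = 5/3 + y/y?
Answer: 61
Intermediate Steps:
Q(y) = -8/21 (Q(y) = -(5/3 + y/y)/7 = -(5*(⅓) + 1)/7 = -(5/3 + 1)/7 = -⅐*8/3 = -8/21)
29 + (Q(4)*(-1 + (2 - 1*3)))*42 = 29 - 8*(-1 + (2 - 1*3))/21*42 = 29 - 8*(-1 + (2 - 3))/21*42 = 29 - 8*(-1 - 1)/21*42 = 29 - 8/21*(-2)*42 = 29 + (16/21)*42 = 29 + 32 = 61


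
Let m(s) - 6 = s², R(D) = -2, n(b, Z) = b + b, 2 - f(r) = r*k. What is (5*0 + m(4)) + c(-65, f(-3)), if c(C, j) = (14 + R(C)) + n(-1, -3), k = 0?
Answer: 32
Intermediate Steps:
f(r) = 2 (f(r) = 2 - r*0 = 2 - 1*0 = 2 + 0 = 2)
n(b, Z) = 2*b
m(s) = 6 + s²
c(C, j) = 10 (c(C, j) = (14 - 2) + 2*(-1) = 12 - 2 = 10)
(5*0 + m(4)) + c(-65, f(-3)) = (5*0 + (6 + 4²)) + 10 = (0 + (6 + 16)) + 10 = (0 + 22) + 10 = 22 + 10 = 32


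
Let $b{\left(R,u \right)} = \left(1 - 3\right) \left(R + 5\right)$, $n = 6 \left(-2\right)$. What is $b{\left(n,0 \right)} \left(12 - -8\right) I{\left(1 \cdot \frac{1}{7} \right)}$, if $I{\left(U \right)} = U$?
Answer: $40$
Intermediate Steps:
$n = -12$
$b{\left(R,u \right)} = -10 - 2 R$ ($b{\left(R,u \right)} = - 2 \left(5 + R\right) = -10 - 2 R$)
$b{\left(n,0 \right)} \left(12 - -8\right) I{\left(1 \cdot \frac{1}{7} \right)} = \left(-10 - -24\right) \left(12 - -8\right) 1 \cdot \frac{1}{7} = \left(-10 + 24\right) \left(12 + 8\right) 1 \cdot \frac{1}{7} = 14 \cdot 20 \cdot \frac{1}{7} = 280 \cdot \frac{1}{7} = 40$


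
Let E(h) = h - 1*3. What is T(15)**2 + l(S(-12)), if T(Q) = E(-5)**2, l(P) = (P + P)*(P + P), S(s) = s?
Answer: 4672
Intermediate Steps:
E(h) = -3 + h (E(h) = h - 3 = -3 + h)
l(P) = 4*P**2 (l(P) = (2*P)*(2*P) = 4*P**2)
T(Q) = 64 (T(Q) = (-3 - 5)**2 = (-8)**2 = 64)
T(15)**2 + l(S(-12)) = 64**2 + 4*(-12)**2 = 4096 + 4*144 = 4096 + 576 = 4672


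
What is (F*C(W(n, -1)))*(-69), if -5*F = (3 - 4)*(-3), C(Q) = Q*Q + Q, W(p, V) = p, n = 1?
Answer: 414/5 ≈ 82.800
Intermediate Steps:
C(Q) = Q + Q**2 (C(Q) = Q**2 + Q = Q + Q**2)
F = -3/5 (F = -(3 - 4)*(-3)/5 = -(-1)*(-3)/5 = -1/5*3 = -3/5 ≈ -0.60000)
(F*C(W(n, -1)))*(-69) = -3*(1 + 1)/5*(-69) = -3*2/5*(-69) = -3/5*2*(-69) = -6/5*(-69) = 414/5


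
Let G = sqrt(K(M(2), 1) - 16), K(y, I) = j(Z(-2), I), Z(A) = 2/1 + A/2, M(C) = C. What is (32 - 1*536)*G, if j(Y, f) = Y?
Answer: -504*I*sqrt(15) ≈ -1952.0*I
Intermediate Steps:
Z(A) = 2 + A/2 (Z(A) = 2*1 + A*(1/2) = 2 + A/2)
K(y, I) = 1 (K(y, I) = 2 + (1/2)*(-2) = 2 - 1 = 1)
G = I*sqrt(15) (G = sqrt(1 - 16) = sqrt(-15) = I*sqrt(15) ≈ 3.873*I)
(32 - 1*536)*G = (32 - 1*536)*(I*sqrt(15)) = (32 - 536)*(I*sqrt(15)) = -504*I*sqrt(15)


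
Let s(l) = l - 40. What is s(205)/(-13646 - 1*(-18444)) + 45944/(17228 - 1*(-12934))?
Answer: 112708021/72358638 ≈ 1.5576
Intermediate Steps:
s(l) = -40 + l
s(205)/(-13646 - 1*(-18444)) + 45944/(17228 - 1*(-12934)) = (-40 + 205)/(-13646 - 1*(-18444)) + 45944/(17228 - 1*(-12934)) = 165/(-13646 + 18444) + 45944/(17228 + 12934) = 165/4798 + 45944/30162 = 165*(1/4798) + 45944*(1/30162) = 165/4798 + 22972/15081 = 112708021/72358638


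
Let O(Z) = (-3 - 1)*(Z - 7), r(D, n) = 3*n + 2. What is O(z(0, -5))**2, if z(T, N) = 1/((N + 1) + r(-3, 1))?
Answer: 576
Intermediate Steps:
r(D, n) = 2 + 3*n
z(T, N) = 1/(6 + N) (z(T, N) = 1/((N + 1) + (2 + 3*1)) = 1/((1 + N) + (2 + 3)) = 1/((1 + N) + 5) = 1/(6 + N))
O(Z) = 28 - 4*Z (O(Z) = -4*(-7 + Z) = 28 - 4*Z)
O(z(0, -5))**2 = (28 - 4/(6 - 5))**2 = (28 - 4/1)**2 = (28 - 4*1)**2 = (28 - 4)**2 = 24**2 = 576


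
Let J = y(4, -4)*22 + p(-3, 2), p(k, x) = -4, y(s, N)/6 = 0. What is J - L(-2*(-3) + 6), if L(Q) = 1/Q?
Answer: -49/12 ≈ -4.0833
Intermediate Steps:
y(s, N) = 0 (y(s, N) = 6*0 = 0)
J = -4 (J = 0*22 - 4 = 0 - 4 = -4)
J - L(-2*(-3) + 6) = -4 - 1/(-2*(-3) + 6) = -4 - 1/(6 + 6) = -4 - 1/12 = -49/12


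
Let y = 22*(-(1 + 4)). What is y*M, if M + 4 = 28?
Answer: -2640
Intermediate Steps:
M = 24 (M = -4 + 28 = 24)
y = -110 (y = 22*(-1*5) = 22*(-5) = -110)
y*M = -110*24 = -2640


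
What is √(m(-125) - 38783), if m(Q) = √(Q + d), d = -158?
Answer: √(-38783 + I*√283) ≈ 0.0427 + 196.93*I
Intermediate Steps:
m(Q) = √(-158 + Q) (m(Q) = √(Q - 158) = √(-158 + Q))
√(m(-125) - 38783) = √(√(-158 - 125) - 38783) = √(√(-283) - 38783) = √(I*√283 - 38783) = √(-38783 + I*√283)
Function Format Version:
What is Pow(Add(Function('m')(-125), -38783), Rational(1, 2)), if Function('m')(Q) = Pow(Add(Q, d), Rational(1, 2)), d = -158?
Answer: Pow(Add(-38783, Mul(I, Pow(283, Rational(1, 2)))), Rational(1, 2)) ≈ Add(0.0427, Mul(196.93, I))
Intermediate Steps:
Function('m')(Q) = Pow(Add(-158, Q), Rational(1, 2)) (Function('m')(Q) = Pow(Add(Q, -158), Rational(1, 2)) = Pow(Add(-158, Q), Rational(1, 2)))
Pow(Add(Function('m')(-125), -38783), Rational(1, 2)) = Pow(Add(Pow(Add(-158, -125), Rational(1, 2)), -38783), Rational(1, 2)) = Pow(Add(Pow(-283, Rational(1, 2)), -38783), Rational(1, 2)) = Pow(Add(Mul(I, Pow(283, Rational(1, 2))), -38783), Rational(1, 2)) = Pow(Add(-38783, Mul(I, Pow(283, Rational(1, 2)))), Rational(1, 2))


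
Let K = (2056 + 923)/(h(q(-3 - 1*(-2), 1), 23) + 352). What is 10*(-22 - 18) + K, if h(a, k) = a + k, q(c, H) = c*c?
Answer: -147421/376 ≈ -392.08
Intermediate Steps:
q(c, H) = c²
K = 2979/376 (K = (2056 + 923)/(((-3 - 1*(-2))² + 23) + 352) = 2979/(((-3 + 2)² + 23) + 352) = 2979/(((-1)² + 23) + 352) = 2979/((1 + 23) + 352) = 2979/(24 + 352) = 2979/376 ≈ 7.9229)
10*(-22 - 18) + K = 10*(-22 - 18) + 2979/376 = 10*(-40) + 2979/376 = -400 + 2979/376 = -147421/376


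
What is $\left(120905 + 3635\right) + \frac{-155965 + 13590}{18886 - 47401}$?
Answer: $\frac{710280095}{5703} \approx 1.2455 \cdot 10^{5}$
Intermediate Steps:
$\left(120905 + 3635\right) + \frac{-155965 + 13590}{18886 - 47401} = 124540 - \frac{142375}{-28515} = 124540 - - \frac{28475}{5703} = 124540 + \frac{28475}{5703} = \frac{710280095}{5703}$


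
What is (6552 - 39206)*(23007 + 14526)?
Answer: -1225602582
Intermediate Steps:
(6552 - 39206)*(23007 + 14526) = -32654*37533 = -1225602582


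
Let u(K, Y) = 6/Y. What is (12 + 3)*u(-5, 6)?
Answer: 15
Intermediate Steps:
(12 + 3)*u(-5, 6) = (12 + 3)*(6/6) = 15*(6*(⅙)) = 15*1 = 15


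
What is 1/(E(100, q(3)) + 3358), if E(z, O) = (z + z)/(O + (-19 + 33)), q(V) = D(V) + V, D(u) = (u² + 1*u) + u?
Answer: 4/13457 ≈ 0.00029724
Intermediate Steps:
D(u) = u² + 2*u (D(u) = (u² + u) + u = (u + u²) + u = u² + 2*u)
q(V) = V + V*(2 + V) (q(V) = V*(2 + V) + V = V + V*(2 + V))
E(z, O) = 2*z/(14 + O) (E(z, O) = (2*z)/(O + 14) = (2*z)/(14 + O) = 2*z/(14 + O))
1/(E(100, q(3)) + 3358) = 1/(2*100/(14 + 3*(3 + 3)) + 3358) = 1/(2*100/(14 + 3*6) + 3358) = 1/(2*100/(14 + 18) + 3358) = 1/(2*100/32 + 3358) = 1/(2*100*(1/32) + 3358) = 1/(25/4 + 3358) = 1/(13457/4) = 4/13457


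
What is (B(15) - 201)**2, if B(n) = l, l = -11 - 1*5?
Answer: 47089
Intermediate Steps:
l = -16 (l = -11 - 5 = -16)
B(n) = -16
(B(15) - 201)**2 = (-16 - 201)**2 = (-217)**2 = 47089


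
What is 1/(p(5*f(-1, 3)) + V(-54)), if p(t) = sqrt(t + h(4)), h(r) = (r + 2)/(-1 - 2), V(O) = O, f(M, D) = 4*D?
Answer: -27/1429 - sqrt(58)/2858 ≈ -0.021559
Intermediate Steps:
h(r) = -2/3 - r/3 (h(r) = (2 + r)/(-3) = (2 + r)*(-1/3) = -2/3 - r/3)
p(t) = sqrt(-2 + t) (p(t) = sqrt(t + (-2/3 - 1/3*4)) = sqrt(t + (-2/3 - 4/3)) = sqrt(t - 2) = sqrt(-2 + t))
1/(p(5*f(-1, 3)) + V(-54)) = 1/(sqrt(-2 + 5*(4*3)) - 54) = 1/(sqrt(-2 + 5*12) - 54) = 1/(sqrt(-2 + 60) - 54) = 1/(sqrt(58) - 54) = 1/(-54 + sqrt(58))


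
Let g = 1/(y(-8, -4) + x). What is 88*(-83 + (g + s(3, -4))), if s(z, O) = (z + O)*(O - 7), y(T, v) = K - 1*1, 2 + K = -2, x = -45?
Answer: -158444/25 ≈ -6337.8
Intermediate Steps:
K = -4 (K = -2 - 2 = -4)
y(T, v) = -5 (y(T, v) = -4 - 1*1 = -4 - 1 = -5)
s(z, O) = (-7 + O)*(O + z) (s(z, O) = (O + z)*(-7 + O) = (-7 + O)*(O + z))
g = -1/50 (g = 1/(-5 - 45) = 1/(-50) = -1/50 ≈ -0.020000)
88*(-83 + (g + s(3, -4))) = 88*(-83 + (-1/50 + ((-4)**2 - 7*(-4) - 7*3 - 4*3))) = 88*(-83 + (-1/50 + (16 + 28 - 21 - 12))) = 88*(-83 + (-1/50 + 11)) = 88*(-83 + 549/50) = 88*(-3601/50) = -158444/25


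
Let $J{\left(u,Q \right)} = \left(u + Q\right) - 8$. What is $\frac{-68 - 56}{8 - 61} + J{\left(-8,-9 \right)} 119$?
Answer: $- \frac{157551}{53} \approx -2972.7$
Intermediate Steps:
$J{\left(u,Q \right)} = -8 + Q + u$ ($J{\left(u,Q \right)} = \left(Q + u\right) - 8 = -8 + Q + u$)
$\frac{-68 - 56}{8 - 61} + J{\left(-8,-9 \right)} 119 = \frac{-68 - 56}{8 - 61} + \left(-8 - 9 - 8\right) 119 = - \frac{124}{-53} - 2975 = \left(-124\right) \left(- \frac{1}{53}\right) - 2975 = \frac{124}{53} - 2975 = - \frac{157551}{53}$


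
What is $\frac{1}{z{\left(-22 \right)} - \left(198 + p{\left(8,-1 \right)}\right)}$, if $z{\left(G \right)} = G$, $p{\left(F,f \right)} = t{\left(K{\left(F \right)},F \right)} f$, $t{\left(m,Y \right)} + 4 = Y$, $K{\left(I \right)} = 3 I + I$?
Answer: $- \frac{1}{216} \approx -0.0046296$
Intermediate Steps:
$K{\left(I \right)} = 4 I$
$t{\left(m,Y \right)} = -4 + Y$
$p{\left(F,f \right)} = f \left(-4 + F\right)$ ($p{\left(F,f \right)} = \left(-4 + F\right) f = f \left(-4 + F\right)$)
$\frac{1}{z{\left(-22 \right)} - \left(198 + p{\left(8,-1 \right)}\right)} = \frac{1}{-22 - \left(198 - \left(-4 + 8\right)\right)} = \frac{1}{-22 - \left(198 - 4\right)} = \frac{1}{-22 - 194} = \frac{1}{-216} = - \frac{1}{216}$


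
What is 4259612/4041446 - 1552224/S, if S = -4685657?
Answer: 13116155130494/9468414870011 ≈ 1.3853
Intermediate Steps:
4259612/4041446 - 1552224/S = 4259612/4041446 - 1552224/(-4685657) = 4259612*(1/4041446) - 1552224*(-1/4685657) = 2129806/2020723 + 1552224/4685657 = 13116155130494/9468414870011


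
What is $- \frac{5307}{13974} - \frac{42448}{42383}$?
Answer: $- \frac{272698311}{197420014} \approx -1.3813$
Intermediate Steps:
$- \frac{5307}{13974} - \frac{42448}{42383} = \left(-5307\right) \frac{1}{13974} - \frac{42448}{42383} = - \frac{1769}{4658} - \frac{42448}{42383} = - \frac{272698311}{197420014}$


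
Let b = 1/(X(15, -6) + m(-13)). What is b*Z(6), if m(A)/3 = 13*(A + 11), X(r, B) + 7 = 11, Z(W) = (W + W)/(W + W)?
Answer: -1/74 ≈ -0.013514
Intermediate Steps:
Z(W) = 1 (Z(W) = (2*W)/((2*W)) = (2*W)*(1/(2*W)) = 1)
X(r, B) = 4 (X(r, B) = -7 + 11 = 4)
m(A) = 429 + 39*A (m(A) = 3*(13*(A + 11)) = 3*(13*(11 + A)) = 3*(143 + 13*A) = 429 + 39*A)
b = -1/74 (b = 1/(4 + (429 + 39*(-13))) = 1/(4 + (429 - 507)) = 1/(4 - 78) = 1/(-74) = -1/74 ≈ -0.013514)
b*Z(6) = -1/74*1 = -1/74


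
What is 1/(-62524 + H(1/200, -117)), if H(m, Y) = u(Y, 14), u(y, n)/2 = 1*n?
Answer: -1/62496 ≈ -1.6001e-5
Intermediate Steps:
u(y, n) = 2*n (u(y, n) = 2*(1*n) = 2*n)
H(m, Y) = 28 (H(m, Y) = 2*14 = 28)
1/(-62524 + H(1/200, -117)) = 1/(-62524 + 28) = 1/(-62496) = -1/62496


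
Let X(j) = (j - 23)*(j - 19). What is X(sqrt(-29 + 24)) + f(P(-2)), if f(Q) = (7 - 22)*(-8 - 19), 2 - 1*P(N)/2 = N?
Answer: 837 - 42*I*sqrt(5) ≈ 837.0 - 93.915*I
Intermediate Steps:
P(N) = 4 - 2*N
f(Q) = 405 (f(Q) = -15*(-27) = 405)
X(j) = (-23 + j)*(-19 + j)
X(sqrt(-29 + 24)) + f(P(-2)) = (437 + (sqrt(-29 + 24))**2 - 42*sqrt(-29 + 24)) + 405 = (437 + (sqrt(-5))**2 - 42*I*sqrt(5)) + 405 = (437 + (I*sqrt(5))**2 - 42*I*sqrt(5)) + 405 = (437 - 5 - 42*I*sqrt(5)) + 405 = (432 - 42*I*sqrt(5)) + 405 = 837 - 42*I*sqrt(5)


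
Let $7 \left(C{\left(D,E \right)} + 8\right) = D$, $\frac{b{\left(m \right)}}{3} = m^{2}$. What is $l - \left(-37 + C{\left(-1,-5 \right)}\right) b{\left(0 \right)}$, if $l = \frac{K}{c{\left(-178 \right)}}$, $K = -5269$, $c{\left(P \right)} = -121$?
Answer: $\frac{479}{11} \approx 43.545$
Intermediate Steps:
$b{\left(m \right)} = 3 m^{2}$
$C{\left(D,E \right)} = -8 + \frac{D}{7}$
$l = \frac{479}{11}$ ($l = - \frac{5269}{-121} = \left(-5269\right) \left(- \frac{1}{121}\right) = \frac{479}{11} \approx 43.545$)
$l - \left(-37 + C{\left(-1,-5 \right)}\right) b{\left(0 \right)} = \frac{479}{11} - \left(-37 + \left(-8 + \frac{1}{7} \left(-1\right)\right)\right) 3 \cdot 0^{2} = \frac{479}{11} - \left(-37 - \frac{57}{7}\right) 3 \cdot 0 = \frac{479}{11} - \left(-37 - \frac{57}{7}\right) 0 = \frac{479}{11} - \left(- \frac{316}{7}\right) 0 = \frac{479}{11} - 0 = \frac{479}{11} + 0 = \frac{479}{11}$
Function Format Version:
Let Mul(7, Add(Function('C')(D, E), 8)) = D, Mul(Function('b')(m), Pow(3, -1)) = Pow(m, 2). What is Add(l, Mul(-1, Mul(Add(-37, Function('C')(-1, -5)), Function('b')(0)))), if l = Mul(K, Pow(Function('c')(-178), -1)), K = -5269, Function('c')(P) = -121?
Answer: Rational(479, 11) ≈ 43.545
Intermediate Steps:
Function('b')(m) = Mul(3, Pow(m, 2))
Function('C')(D, E) = Add(-8, Mul(Rational(1, 7), D))
l = Rational(479, 11) (l = Mul(-5269, Pow(-121, -1)) = Mul(-5269, Rational(-1, 121)) = Rational(479, 11) ≈ 43.545)
Add(l, Mul(-1, Mul(Add(-37, Function('C')(-1, -5)), Function('b')(0)))) = Add(Rational(479, 11), Mul(-1, Mul(Add(-37, Add(-8, Mul(Rational(1, 7), -1))), Mul(3, Pow(0, 2))))) = Add(Rational(479, 11), Mul(-1, Mul(Add(-37, Add(-8, Rational(-1, 7))), Mul(3, 0)))) = Add(Rational(479, 11), Mul(-1, Mul(Add(-37, Rational(-57, 7)), 0))) = Add(Rational(479, 11), Mul(-1, Mul(Rational(-316, 7), 0))) = Add(Rational(479, 11), Mul(-1, 0)) = Add(Rational(479, 11), 0) = Rational(479, 11)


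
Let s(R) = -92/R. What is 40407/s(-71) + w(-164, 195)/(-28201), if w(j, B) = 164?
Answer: 80905749209/2594492 ≈ 31184.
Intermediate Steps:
40407/s(-71) + w(-164, 195)/(-28201) = 40407/((-92/(-71))) + 164/(-28201) = 40407/((-92*(-1/71))) + 164*(-1/28201) = 40407/(92/71) - 164/28201 = 40407*(71/92) - 164/28201 = 2868897/92 - 164/28201 = 80905749209/2594492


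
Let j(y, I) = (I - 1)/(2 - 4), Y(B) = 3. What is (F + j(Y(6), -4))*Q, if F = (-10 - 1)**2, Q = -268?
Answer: -33098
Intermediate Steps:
j(y, I) = 1/2 - I/2 (j(y, I) = (-1 + I)/(-2) = (-1 + I)*(-1/2) = 1/2 - I/2)
F = 121 (F = (-11)**2 = 121)
(F + j(Y(6), -4))*Q = (121 + (1/2 - 1/2*(-4)))*(-268) = (121 + (1/2 + 2))*(-268) = (121 + 5/2)*(-268) = (247/2)*(-268) = -33098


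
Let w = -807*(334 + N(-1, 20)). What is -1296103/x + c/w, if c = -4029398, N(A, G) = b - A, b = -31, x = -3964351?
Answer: 8145959173741/486283151064 ≈ 16.751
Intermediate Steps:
N(A, G) = -31 - A
w = -245328 (w = -807*(334 + (-31 - 1*(-1))) = -807*(334 + (-31 + 1)) = -807*(334 - 30) = -807*304 = -245328)
-1296103/x + c/w = -1296103/(-3964351) - 4029398/(-245328) = -1296103*(-1/3964351) - 4029398*(-1/245328) = 1296103/3964351 + 2014699/122664 = 8145959173741/486283151064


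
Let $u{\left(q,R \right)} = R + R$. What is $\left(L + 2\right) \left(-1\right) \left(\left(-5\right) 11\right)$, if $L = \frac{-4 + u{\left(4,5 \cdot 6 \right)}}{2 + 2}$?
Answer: $880$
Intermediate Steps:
$u{\left(q,R \right)} = 2 R$
$L = 14$ ($L = \frac{-4 + 2 \cdot 5 \cdot 6}{2 + 2} = \frac{-4 + 2 \cdot 30}{4} = \left(-4 + 60\right) \frac{1}{4} = 56 \cdot \frac{1}{4} = 14$)
$\left(L + 2\right) \left(-1\right) \left(\left(-5\right) 11\right) = \left(14 + 2\right) \left(-1\right) \left(\left(-5\right) 11\right) = 16 \left(-1\right) \left(-55\right) = \left(-16\right) \left(-55\right) = 880$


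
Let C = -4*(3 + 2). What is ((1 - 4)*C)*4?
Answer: 240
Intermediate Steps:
C = -20 (C = -4*5 = -20)
((1 - 4)*C)*4 = ((1 - 4)*(-20))*4 = -3*(-20)*4 = 60*4 = 240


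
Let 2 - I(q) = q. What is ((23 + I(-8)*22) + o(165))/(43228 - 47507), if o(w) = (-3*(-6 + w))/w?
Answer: -13206/235345 ≈ -0.056113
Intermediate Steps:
I(q) = 2 - q
o(w) = (18 - 3*w)/w
((23 + I(-8)*22) + o(165))/(43228 - 47507) = ((23 + (2 - 1*(-8))*22) + (-3 + 18/165))/(43228 - 47507) = ((23 + (2 + 8)*22) + (-3 + 18*(1/165)))/(-4279) = ((23 + 10*22) + (-3 + 6/55))*(-1/4279) = ((23 + 220) - 159/55)*(-1/4279) = (243 - 159/55)*(-1/4279) = (13206/55)*(-1/4279) = -13206/235345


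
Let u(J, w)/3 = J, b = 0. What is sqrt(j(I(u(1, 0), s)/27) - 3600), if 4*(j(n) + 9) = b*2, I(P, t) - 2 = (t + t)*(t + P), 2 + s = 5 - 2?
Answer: 3*I*sqrt(401) ≈ 60.075*I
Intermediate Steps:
s = 1 (s = -2 + (5 - 2) = -2 + 3 = 1)
u(J, w) = 3*J
I(P, t) = 2 + 2*t*(P + t) (I(P, t) = 2 + (t + t)*(t + P) = 2 + (2*t)*(P + t) = 2 + 2*t*(P + t))
j(n) = -9 (j(n) = -9 + (0*2)/4 = -9 + (1/4)*0 = -9 + 0 = -9)
sqrt(j(I(u(1, 0), s)/27) - 3600) = sqrt(-9 - 3600) = sqrt(-3609) = 3*I*sqrt(401)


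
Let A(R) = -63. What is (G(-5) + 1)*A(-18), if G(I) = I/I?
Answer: -126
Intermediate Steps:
G(I) = 1
(G(-5) + 1)*A(-18) = (1 + 1)*(-63) = 2*(-63) = -126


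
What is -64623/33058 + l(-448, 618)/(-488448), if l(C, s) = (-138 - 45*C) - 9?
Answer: -5371094143/2691185664 ≈ -1.9958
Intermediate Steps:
l(C, s) = -147 - 45*C
-64623/33058 + l(-448, 618)/(-488448) = -64623/33058 + (-147 - 45*(-448))/(-488448) = -64623*1/33058 + (-147 + 20160)*(-1/488448) = -64623/33058 + 20013*(-1/488448) = -64623/33058 - 6671/162816 = -5371094143/2691185664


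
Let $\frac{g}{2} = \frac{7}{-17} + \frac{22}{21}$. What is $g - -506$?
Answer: $\frac{181096}{357} \approx 507.27$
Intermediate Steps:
$g = \frac{454}{357}$ ($g = 2 \left(\frac{7}{-17} + \frac{22}{21}\right) = 2 \left(7 \left(- \frac{1}{17}\right) + 22 \cdot \frac{1}{21}\right) = 2 \left(- \frac{7}{17} + \frac{22}{21}\right) = 2 \cdot \frac{227}{357} = \frac{454}{357} \approx 1.2717$)
$g - -506 = \frac{454}{357} - -506 = \frac{454}{357} + 506 = \frac{181096}{357}$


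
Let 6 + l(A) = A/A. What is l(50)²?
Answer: 25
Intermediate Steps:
l(A) = -5 (l(A) = -6 + A/A = -6 + 1 = -5)
l(50)² = (-5)² = 25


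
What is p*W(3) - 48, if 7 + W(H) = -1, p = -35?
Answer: 232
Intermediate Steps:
W(H) = -8 (W(H) = -7 - 1 = -8)
p*W(3) - 48 = -35*(-8) - 48 = 280 - 48 = 232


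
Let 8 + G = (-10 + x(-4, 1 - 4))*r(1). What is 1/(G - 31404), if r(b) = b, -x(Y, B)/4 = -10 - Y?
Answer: -1/31398 ≈ -3.1849e-5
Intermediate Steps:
x(Y, B) = 40 + 4*Y (x(Y, B) = -4*(-10 - Y) = 40 + 4*Y)
G = 6 (G = -8 + (-10 + (40 + 4*(-4)))*1 = -8 + (-10 + (40 - 16))*1 = -8 + (-10 + 24)*1 = -8 + 14*1 = -8 + 14 = 6)
1/(G - 31404) = 1/(6 - 31404) = 1/(-31398) = -1/31398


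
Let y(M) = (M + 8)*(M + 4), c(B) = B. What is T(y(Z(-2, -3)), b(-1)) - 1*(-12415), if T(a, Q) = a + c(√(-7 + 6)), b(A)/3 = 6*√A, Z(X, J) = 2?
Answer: 12475 + I ≈ 12475.0 + 1.0*I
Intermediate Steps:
y(M) = (4 + M)*(8 + M) (y(M) = (8 + M)*(4 + M) = (4 + M)*(8 + M))
b(A) = 18*√A (b(A) = 3*(6*√A) = 18*√A)
T(a, Q) = I + a (T(a, Q) = a + √(-7 + 6) = a + √(-1) = a + I = I + a)
T(y(Z(-2, -3)), b(-1)) - 1*(-12415) = (I + (32 + 2² + 12*2)) - 1*(-12415) = (I + (32 + 4 + 24)) + 12415 = (I + 60) + 12415 = (60 + I) + 12415 = 12475 + I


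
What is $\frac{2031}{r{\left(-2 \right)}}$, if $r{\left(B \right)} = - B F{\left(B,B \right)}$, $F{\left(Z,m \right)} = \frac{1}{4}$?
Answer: $4062$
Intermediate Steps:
$F{\left(Z,m \right)} = \frac{1}{4}$
$r{\left(B \right)} = - \frac{B}{4}$ ($r{\left(B \right)} = - B \frac{1}{4} = - \frac{B}{4}$)
$\frac{2031}{r{\left(-2 \right)}} = \frac{2031}{\left(- \frac{1}{4}\right) \left(-2\right)} = 2031 \frac{1}{\frac{1}{2}} = 2031 \cdot 2 = 4062$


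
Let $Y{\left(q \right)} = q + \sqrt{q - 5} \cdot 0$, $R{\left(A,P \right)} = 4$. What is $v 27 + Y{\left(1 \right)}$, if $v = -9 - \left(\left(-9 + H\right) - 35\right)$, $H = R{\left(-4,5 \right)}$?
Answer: $838$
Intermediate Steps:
$H = 4$
$Y{\left(q \right)} = q$ ($Y{\left(q \right)} = q + \sqrt{-5 + q} 0 = q + 0 = q$)
$v = 31$ ($v = -9 - \left(\left(-9 + 4\right) - 35\right) = -9 - \left(-5 - 35\right) = -9 - -40 = -9 + 40 = 31$)
$v 27 + Y{\left(1 \right)} = 31 \cdot 27 + 1 = 837 + 1 = 838$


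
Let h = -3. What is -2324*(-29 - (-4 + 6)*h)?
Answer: 53452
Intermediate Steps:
-2324*(-29 - (-4 + 6)*h) = -2324*(-29 - (-4 + 6)*(-3)) = -2324*(-29 - 2*(-3)) = -2324*(-29 - 1*(-6)) = -2324*(-29 + 6) = -2324*(-23) = 53452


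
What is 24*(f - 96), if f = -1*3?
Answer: -2376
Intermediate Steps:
f = -3
24*(f - 96) = 24*(-3 - 96) = 24*(-99) = -2376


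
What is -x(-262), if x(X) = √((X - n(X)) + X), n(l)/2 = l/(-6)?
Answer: -I*√5502/3 ≈ -24.725*I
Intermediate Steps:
n(l) = -l/3 (n(l) = 2*(l/(-6)) = 2*(l*(-⅙)) = 2*(-l/6) = -l/3)
x(X) = √21*√X/3 (x(X) = √((X - (-1)*X/3) + X) = √((X + X/3) + X) = √(4*X/3 + X) = √(7*X/3) = √21*√X/3)
-x(-262) = -√21*√(-262)/3 = -√21*I*√262/3 = -I*√5502/3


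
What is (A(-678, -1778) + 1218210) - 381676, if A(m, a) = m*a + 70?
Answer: 2042088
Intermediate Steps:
A(m, a) = 70 + a*m (A(m, a) = a*m + 70 = 70 + a*m)
(A(-678, -1778) + 1218210) - 381676 = ((70 - 1778*(-678)) + 1218210) - 381676 = ((70 + 1205484) + 1218210) - 381676 = (1205554 + 1218210) - 381676 = 2423764 - 381676 = 2042088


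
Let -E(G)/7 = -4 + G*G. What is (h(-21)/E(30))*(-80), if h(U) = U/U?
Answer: 5/392 ≈ 0.012755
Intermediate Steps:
h(U) = 1
E(G) = 28 - 7*G² (E(G) = -7*(-4 + G*G) = -7*(-4 + G²) = 28 - 7*G²)
(h(-21)/E(30))*(-80) = (1/(28 - 7*30²))*(-80) = (1/(28 - 7*900))*(-80) = (1/(28 - 6300))*(-80) = (1/(-6272))*(-80) = (1*(-1/6272))*(-80) = -1/6272*(-80) = 5/392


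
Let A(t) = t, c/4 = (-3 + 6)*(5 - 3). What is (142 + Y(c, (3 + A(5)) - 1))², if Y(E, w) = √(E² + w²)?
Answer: 27889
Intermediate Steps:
c = 24 (c = 4*((-3 + 6)*(5 - 3)) = 4*(3*2) = 4*6 = 24)
(142 + Y(c, (3 + A(5)) - 1))² = (142 + √(24² + ((3 + 5) - 1)²))² = (142 + √(576 + (8 - 1)²))² = (142 + √(576 + 7²))² = (142 + √(576 + 49))² = (142 + √625)² = (142 + 25)² = 167² = 27889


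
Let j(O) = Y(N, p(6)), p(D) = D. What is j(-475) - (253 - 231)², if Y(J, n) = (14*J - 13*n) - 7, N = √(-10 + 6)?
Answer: -569 + 28*I ≈ -569.0 + 28.0*I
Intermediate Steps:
N = 2*I (N = √(-4) = 2*I ≈ 2.0*I)
Y(J, n) = -7 - 13*n + 14*J (Y(J, n) = (-13*n + 14*J) - 7 = -7 - 13*n + 14*J)
j(O) = -85 + 28*I (j(O) = -7 - 13*6 + 14*(2*I) = -7 - 78 + 28*I = -85 + 28*I)
j(-475) - (253 - 231)² = (-85 + 28*I) - (253 - 231)² = (-85 + 28*I) - 1*22² = (-85 + 28*I) - 1*484 = (-85 + 28*I) - 484 = -569 + 28*I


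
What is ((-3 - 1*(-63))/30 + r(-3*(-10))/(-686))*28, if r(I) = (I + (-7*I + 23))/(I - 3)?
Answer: 74402/1323 ≈ 56.237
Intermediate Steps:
r(I) = (23 - 6*I)/(-3 + I) (r(I) = (I + (23 - 7*I))/(-3 + I) = (23 - 6*I)/(-3 + I))
((-3 - 1*(-63))/30 + r(-3*(-10))/(-686))*28 = ((-3 - 1*(-63))/30 + ((23 - (-18)*(-10))/(-3 - 3*(-10)))/(-686))*28 = ((-3 + 63)*(1/30) + ((23 - 6*30)/(-3 + 30))*(-1/686))*28 = (60*(1/30) + ((23 - 180)/27)*(-1/686))*28 = (2 + ((1/27)*(-157))*(-1/686))*28 = (2 - 157/27*(-1/686))*28 = (2 + 157/18522)*28 = (37201/18522)*28 = 74402/1323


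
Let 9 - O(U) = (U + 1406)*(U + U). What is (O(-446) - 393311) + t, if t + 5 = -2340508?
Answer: -1877495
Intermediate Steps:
t = -2340513 (t = -5 - 2340508 = -2340513)
O(U) = 9 - 2*U*(1406 + U) (O(U) = 9 - (U + 1406)*(U + U) = 9 - (1406 + U)*2*U = 9 - 2*U*(1406 + U))
(O(-446) - 393311) + t = ((9 - 2812*(-446) - 2*(-446)²) - 393311) - 2340513 = ((9 + 1254152 - 2*198916) - 393311) - 2340513 = ((9 + 1254152 - 397832) - 393311) - 2340513 = (856329 - 393311) - 2340513 = 463018 - 2340513 = -1877495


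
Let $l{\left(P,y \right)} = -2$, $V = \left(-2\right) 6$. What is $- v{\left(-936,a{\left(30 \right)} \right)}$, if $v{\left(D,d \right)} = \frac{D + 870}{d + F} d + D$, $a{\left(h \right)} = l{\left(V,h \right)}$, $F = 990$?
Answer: $\frac{231159}{247} \approx 935.87$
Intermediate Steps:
$V = -12$
$a{\left(h \right)} = -2$
$v{\left(D,d \right)} = D + \frac{d \left(870 + D\right)}{990 + d}$ ($v{\left(D,d \right)} = \frac{D + 870}{d + 990} d + D = \frac{870 + D}{990 + d} d + D = \frac{d \left(870 + D\right)}{990 + d} + D = D + \frac{d \left(870 + D\right)}{990 + d}$)
$- v{\left(-936,a{\left(30 \right)} \right)} = - \frac{2 \left(435 \left(-2\right) + 495 \left(-936\right) - -1872\right)}{990 - 2} = - \frac{2 \left(-870 - 463320 + 1872\right)}{988} = - \frac{2 \left(-462318\right)}{988} = \left(-1\right) \left(- \frac{231159}{247}\right) = \frac{231159}{247}$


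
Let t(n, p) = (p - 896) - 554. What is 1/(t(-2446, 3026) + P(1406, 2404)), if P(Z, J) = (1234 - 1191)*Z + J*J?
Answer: 1/5841250 ≈ 1.7120e-7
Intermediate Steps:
t(n, p) = -1450 + p (t(n, p) = (-896 + p) - 554 = -1450 + p)
P(Z, J) = J² + 43*Z (P(Z, J) = 43*Z + J² = J² + 43*Z)
1/(t(-2446, 3026) + P(1406, 2404)) = 1/((-1450 + 3026) + (2404² + 43*1406)) = 1/(1576 + (5779216 + 60458)) = 1/(1576 + 5839674) = 1/5841250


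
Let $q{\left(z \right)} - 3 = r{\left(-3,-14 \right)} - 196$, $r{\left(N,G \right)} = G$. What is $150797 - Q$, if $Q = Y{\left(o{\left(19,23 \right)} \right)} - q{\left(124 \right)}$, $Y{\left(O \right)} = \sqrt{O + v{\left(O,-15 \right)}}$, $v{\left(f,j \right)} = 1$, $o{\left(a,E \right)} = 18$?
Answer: $150590 - \sqrt{19} \approx 1.5059 \cdot 10^{5}$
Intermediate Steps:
$Y{\left(O \right)} = \sqrt{1 + O}$ ($Y{\left(O \right)} = \sqrt{O + 1} = \sqrt{1 + O}$)
$q{\left(z \right)} = -207$ ($q{\left(z \right)} = 3 - 210 = -207$)
$Q = 207 + \sqrt{19}$ ($Q = \sqrt{1 + 18} - -207 = \sqrt{19} + 207 = 207 + \sqrt{19} \approx 211.36$)
$150797 - Q = 150797 - \left(207 + \sqrt{19}\right) = 150590 - \sqrt{19}$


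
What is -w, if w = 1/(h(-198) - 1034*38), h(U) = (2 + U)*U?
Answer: 1/484 ≈ 0.0020661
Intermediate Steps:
h(U) = U*(2 + U)
w = -1/484 (w = 1/(-198*(2 - 198) - 1034*38) = 1/(-198*(-196) - 39292) = 1/(38808 - 39292) = 1/(-484) = -1/484 ≈ -0.0020661)
-w = -1*(-1/484) = 1/484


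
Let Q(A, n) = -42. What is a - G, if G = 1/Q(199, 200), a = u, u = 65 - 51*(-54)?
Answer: 118399/42 ≈ 2819.0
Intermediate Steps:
u = 2819 (u = 65 + 2754 = 2819)
a = 2819
G = -1/42 (G = 1/(-42) = -1/42 ≈ -0.023810)
a - G = 2819 - 1*(-1/42) = 2819 + 1/42 = 118399/42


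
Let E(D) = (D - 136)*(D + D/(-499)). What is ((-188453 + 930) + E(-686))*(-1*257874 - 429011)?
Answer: -128615259105515/499 ≈ -2.5775e+11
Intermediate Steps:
E(D) = 498*D*(-136 + D)/499 (E(D) = (-136 + D)*(D + D*(-1/499)) = (-136 + D)*(D - D/499) = (-136 + D)*(498*D/499) = 498*D*(-136 + D)/499)
((-188453 + 930) + E(-686))*(-1*257874 - 429011) = ((-188453 + 930) + (498/499)*(-686)*(-136 - 686))*(-1*257874 - 429011) = (-187523 + (498/499)*(-686)*(-822))*(-257874 - 429011) = (-187523 + 280818216/499)*(-686885) = (187244239/499)*(-686885) = -128615259105515/499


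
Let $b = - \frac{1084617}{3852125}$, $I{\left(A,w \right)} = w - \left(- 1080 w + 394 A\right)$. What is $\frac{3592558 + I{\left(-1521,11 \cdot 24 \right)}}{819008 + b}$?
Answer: $\frac{17246795684000}{3154920107383} \approx 5.4666$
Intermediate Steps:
$I{\left(A,w \right)} = - 394 A + 1081 w$
$b = - \frac{1084617}{3852125}$ ($b = \left(-1084617\right) \frac{1}{3852125} = - \frac{1084617}{3852125} \approx -0.28156$)
$\frac{3592558 + I{\left(-1521,11 \cdot 24 \right)}}{819008 + b} = \frac{3592558 + \left(\left(-394\right) \left(-1521\right) + 1081 \cdot 11 \cdot 24\right)}{819008 - \frac{1084617}{3852125}} = \frac{3592558 + \left(599274 + 1081 \cdot 264\right)}{\frac{3154920107383}{3852125}} = \left(3592558 + \left(599274 + 285384\right)\right) \frac{3852125}{3154920107383} = \left(3592558 + 884658\right) \frac{3852125}{3154920107383} = 4477216 \cdot \frac{3852125}{3154920107383} = \frac{17246795684000}{3154920107383}$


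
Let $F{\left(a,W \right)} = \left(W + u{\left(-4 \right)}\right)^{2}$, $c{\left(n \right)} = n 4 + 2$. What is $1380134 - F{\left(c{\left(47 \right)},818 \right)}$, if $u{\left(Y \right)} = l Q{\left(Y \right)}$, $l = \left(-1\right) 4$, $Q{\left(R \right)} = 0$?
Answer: $711010$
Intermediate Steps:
$c{\left(n \right)} = 2 + 4 n$ ($c{\left(n \right)} = 4 n + 2 = 2 + 4 n$)
$l = -4$
$u{\left(Y \right)} = 0$ ($u{\left(Y \right)} = \left(-4\right) 0 = 0$)
$F{\left(a,W \right)} = W^{2}$ ($F{\left(a,W \right)} = \left(W + 0\right)^{2} = W^{2}$)
$1380134 - F{\left(c{\left(47 \right)},818 \right)} = 1380134 - 818^{2} = 1380134 - 669124 = 711010$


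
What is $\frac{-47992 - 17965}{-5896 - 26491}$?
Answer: $\frac{65957}{32387} \approx 2.0365$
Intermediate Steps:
$\frac{-47992 - 17965}{-5896 - 26491} = - \frac{65957}{-32387} = \left(-65957\right) \left(- \frac{1}{32387}\right) = \frac{65957}{32387}$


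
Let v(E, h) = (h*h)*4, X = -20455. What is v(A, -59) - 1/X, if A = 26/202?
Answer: 284815421/20455 ≈ 13924.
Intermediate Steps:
A = 13/101 (A = 26*(1/202) = 13/101 ≈ 0.12871)
v(E, h) = 4*h**2 (v(E, h) = h**2*4 = 4*h**2)
v(A, -59) - 1/X = 4*(-59)**2 - 1/(-20455) = 4*3481 - 1*(-1/20455) = 13924 + 1/20455 = 284815421/20455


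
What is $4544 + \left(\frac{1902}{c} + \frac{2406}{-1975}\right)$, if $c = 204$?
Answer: $\frac{305673871}{67150} \approx 4552.1$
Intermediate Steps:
$4544 + \left(\frac{1902}{c} + \frac{2406}{-1975}\right) = 4544 + \left(\frac{1902}{204} + \frac{2406}{-1975}\right) = 4544 + \left(1902 \cdot \frac{1}{204} + 2406 \left(- \frac{1}{1975}\right)\right) = 4544 + \left(\frac{317}{34} - \frac{2406}{1975}\right) = 4544 + \frac{544271}{67150} = \frac{305673871}{67150}$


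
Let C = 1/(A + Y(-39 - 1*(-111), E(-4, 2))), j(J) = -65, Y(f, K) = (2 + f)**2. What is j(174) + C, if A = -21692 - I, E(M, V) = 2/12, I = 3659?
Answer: -1291876/19875 ≈ -65.000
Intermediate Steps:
E(M, V) = 1/6 (E(M, V) = 2*(1/12) = 1/6)
A = -25351 (A = -21692 - 1*3659 = -21692 - 3659 = -25351)
C = -1/19875 (C = 1/(-25351 + (2 + (-39 - 1*(-111)))**2) = 1/(-25351 + (2 + (-39 + 111))**2) = 1/(-25351 + (2 + 72)**2) = 1/(-25351 + 74**2) = 1/(-25351 + 5476) = 1/(-19875) = -1/19875 ≈ -5.0314e-5)
j(174) + C = -65 - 1/19875 = -1291876/19875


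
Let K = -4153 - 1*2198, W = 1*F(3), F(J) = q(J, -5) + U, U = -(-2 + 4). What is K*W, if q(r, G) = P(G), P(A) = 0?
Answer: 12702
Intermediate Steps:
q(r, G) = 0
U = -2 (U = -1*2 = -2)
F(J) = -2 (F(J) = 0 - 2 = -2)
W = -2 (W = 1*(-2) = -2)
K = -6351 (K = -4153 - 2198 = -6351)
K*W = -6351*(-2) = 12702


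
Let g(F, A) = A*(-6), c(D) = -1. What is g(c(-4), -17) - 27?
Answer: 75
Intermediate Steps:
g(F, A) = -6*A
g(c(-4), -17) - 27 = -6*(-17) - 27 = 102 - 1*27 = 102 - 27 = 75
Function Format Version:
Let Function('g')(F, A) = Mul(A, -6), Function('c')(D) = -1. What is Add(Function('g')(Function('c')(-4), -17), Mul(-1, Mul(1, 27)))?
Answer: 75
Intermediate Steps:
Function('g')(F, A) = Mul(-6, A)
Add(Function('g')(Function('c')(-4), -17), Mul(-1, Mul(1, 27))) = Add(Mul(-6, -17), Mul(-1, Mul(1, 27))) = Add(102, Mul(-1, 27)) = Add(102, -27) = 75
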